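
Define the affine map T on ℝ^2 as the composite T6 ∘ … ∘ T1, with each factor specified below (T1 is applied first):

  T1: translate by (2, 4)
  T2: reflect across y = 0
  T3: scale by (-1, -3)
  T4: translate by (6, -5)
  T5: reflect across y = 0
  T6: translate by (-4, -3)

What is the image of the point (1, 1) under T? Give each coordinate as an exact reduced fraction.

T1 translate by (2, 4): (1, 1) → (3, 5)
T2 reflect across y = 0: (3, 5) → (3, -5)
T3 scale by (-1, -3): (3, -5) → (-3, 15)
T4 translate by (6, -5): (-3, 15) → (3, 10)
T5 reflect across y = 0: (3, 10) → (3, -10)
T6 translate by (-4, -3): (3, -10) → (-1, -13)

T(p) = (-1, -13)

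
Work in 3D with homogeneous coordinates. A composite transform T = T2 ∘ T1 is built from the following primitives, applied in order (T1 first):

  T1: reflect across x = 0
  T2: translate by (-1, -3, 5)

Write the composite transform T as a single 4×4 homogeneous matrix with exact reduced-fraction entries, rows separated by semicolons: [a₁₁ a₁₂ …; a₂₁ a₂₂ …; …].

T1 = [-1 0 0 0; 0 1 0 0; 0 0 1 0; 0 0 0 1]
T2·T1 = [-1 0 0 -1; 0 1 0 -3; 0 0 1 5; 0 0 0 1]

T = [-1 0 0 -1; 0 1 0 -3; 0 0 1 5; 0 0 0 1]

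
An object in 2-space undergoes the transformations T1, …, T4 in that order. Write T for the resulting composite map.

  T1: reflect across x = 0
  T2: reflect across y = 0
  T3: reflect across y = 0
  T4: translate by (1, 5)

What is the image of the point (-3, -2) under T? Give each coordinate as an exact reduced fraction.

T1 reflect across x = 0: (-3, -2) → (3, -2)
T2 reflect across y = 0: (3, -2) → (3, 2)
T3 reflect across y = 0: (3, 2) → (3, -2)
T4 translate by (1, 5): (3, -2) → (4, 3)

T(p) = (4, 3)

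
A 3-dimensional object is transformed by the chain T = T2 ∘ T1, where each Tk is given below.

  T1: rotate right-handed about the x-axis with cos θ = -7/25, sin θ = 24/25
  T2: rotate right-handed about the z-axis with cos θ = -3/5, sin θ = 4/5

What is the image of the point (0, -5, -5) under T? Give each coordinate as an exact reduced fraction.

T1 rotate right-handed about the x-axis with cos θ = -7/25, sin θ = 24/25: (0, -5, -5) → (0, 31/5, -17/5)
T2 rotate right-handed about the z-axis with cos θ = -3/5, sin θ = 4/5: (0, 31/5, -17/5) → (-124/25, -93/25, -17/5)

T(p) = (-124/25, -93/25, -17/5)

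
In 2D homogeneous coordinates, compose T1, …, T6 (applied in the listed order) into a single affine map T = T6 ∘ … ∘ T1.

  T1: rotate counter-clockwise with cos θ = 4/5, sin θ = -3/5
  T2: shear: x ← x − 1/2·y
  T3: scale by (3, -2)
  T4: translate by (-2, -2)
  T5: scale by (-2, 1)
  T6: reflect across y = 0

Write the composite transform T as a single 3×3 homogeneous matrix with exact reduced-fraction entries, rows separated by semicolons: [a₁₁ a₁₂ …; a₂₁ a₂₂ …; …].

T1 = [4/5 3/5 0; -3/5 4/5 0; 0 0 1]
T2·T1 = [11/10 1/5 0; -3/5 4/5 0; 0 0 1]
T3·…·T1 = [33/10 3/5 0; 6/5 -8/5 0; 0 0 1]
T4·…·T1 = [33/10 3/5 -2; 6/5 -8/5 -2; 0 0 1]
T5·…·T1 = [-33/5 -6/5 4; 6/5 -8/5 -2; 0 0 1]
T6·…·T1 = [-33/5 -6/5 4; -6/5 8/5 2; 0 0 1]

T = [-33/5 -6/5 4; -6/5 8/5 2; 0 0 1]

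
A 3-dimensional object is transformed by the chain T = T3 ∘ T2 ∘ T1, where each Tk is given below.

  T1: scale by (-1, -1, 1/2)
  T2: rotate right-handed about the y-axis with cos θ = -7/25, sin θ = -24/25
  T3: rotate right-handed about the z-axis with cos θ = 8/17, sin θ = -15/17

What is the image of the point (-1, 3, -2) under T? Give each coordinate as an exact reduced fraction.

T1 scale by (-1, -1, 1/2): (-1, 3, -2) → (1, -3, -1)
T2 rotate right-handed about the y-axis with cos θ = -7/25, sin θ = -24/25: (1, -3, -1) → (17/25, -3, 31/25)
T3 rotate right-handed about the z-axis with cos θ = 8/17, sin θ = -15/17: (17/25, -3, 31/25) → (-989/425, -171/85, 31/25)

T(p) = (-989/425, -171/85, 31/25)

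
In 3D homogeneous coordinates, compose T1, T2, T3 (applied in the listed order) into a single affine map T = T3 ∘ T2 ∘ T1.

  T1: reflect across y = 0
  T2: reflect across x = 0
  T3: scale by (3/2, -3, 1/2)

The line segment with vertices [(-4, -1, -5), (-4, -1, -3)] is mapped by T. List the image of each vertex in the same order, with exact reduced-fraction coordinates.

T1 reflect across y = 0: (-4, -1, -5) → (-4, 1, -5); (-4, -1, -3) → (-4, 1, -3)
T2 reflect across x = 0: (-4, 1, -5) → (4, 1, -5); (-4, 1, -3) → (4, 1, -3)
T3 scale by (3/2, -3, 1/2): (4, 1, -5) → (6, -3, -5/2); (4, 1, -3) → (6, -3, -3/2)

image vertices: (6, -3, -5/2), (6, -3, -3/2)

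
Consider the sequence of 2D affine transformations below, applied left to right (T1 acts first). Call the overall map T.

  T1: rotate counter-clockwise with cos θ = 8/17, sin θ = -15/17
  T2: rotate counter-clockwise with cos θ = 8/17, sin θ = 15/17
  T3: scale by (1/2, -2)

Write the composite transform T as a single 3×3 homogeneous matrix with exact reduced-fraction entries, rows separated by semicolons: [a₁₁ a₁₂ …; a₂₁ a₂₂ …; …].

T = [1/2 0 0; 0 -2 0; 0 0 1]

T1 = [8/17 15/17 0; -15/17 8/17 0; 0 0 1]
T2·T1 = [1 0 0; 0 1 0; 0 0 1]
T3·…·T1 = [1/2 0 0; 0 -2 0; 0 0 1]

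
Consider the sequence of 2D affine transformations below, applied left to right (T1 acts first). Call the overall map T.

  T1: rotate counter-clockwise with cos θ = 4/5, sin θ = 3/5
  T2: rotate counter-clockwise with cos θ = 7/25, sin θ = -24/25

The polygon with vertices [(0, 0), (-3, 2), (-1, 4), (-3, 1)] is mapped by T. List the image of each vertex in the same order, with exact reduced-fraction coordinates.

T1 rotate counter-clockwise with cos θ = 4/5, sin θ = 3/5: (0, 0) → (0, 0); (-3, 2) → (-18/5, -1/5); (-1, 4) → (-16/5, 13/5); (-3, 1) → (-3, -1)
T2 rotate counter-clockwise with cos θ = 7/25, sin θ = -24/25: (0, 0) → (0, 0); (-18/5, -1/5) → (-6/5, 17/5); (-16/5, 13/5) → (8/5, 19/5); (-3, -1) → (-9/5, 13/5)

image vertices: (0, 0), (-6/5, 17/5), (8/5, 19/5), (-9/5, 13/5)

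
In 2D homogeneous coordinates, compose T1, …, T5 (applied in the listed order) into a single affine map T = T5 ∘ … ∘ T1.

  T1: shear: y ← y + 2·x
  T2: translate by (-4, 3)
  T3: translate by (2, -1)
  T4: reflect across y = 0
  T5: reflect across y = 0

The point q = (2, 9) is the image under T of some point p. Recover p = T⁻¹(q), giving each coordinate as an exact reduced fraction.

p = (4, -1)

T1 = [1 0 0; 2 1 0; 0 0 1]
T2·T1 = [1 0 -4; 2 1 3; 0 0 1]
T3·…·T1 = [1 0 -2; 2 1 2; 0 0 1]
T4·…·T1 = [1 0 -2; -2 -1 -2; 0 0 1]
T5·…·T1 = [1 0 -2; 2 1 2; 0 0 1]
det M = 1; M⁻¹ = [1 0 2; -2 1 -6; 0 0 1]
M⁻¹ · (2, 9)ᵀ = (4, -1)ᵀ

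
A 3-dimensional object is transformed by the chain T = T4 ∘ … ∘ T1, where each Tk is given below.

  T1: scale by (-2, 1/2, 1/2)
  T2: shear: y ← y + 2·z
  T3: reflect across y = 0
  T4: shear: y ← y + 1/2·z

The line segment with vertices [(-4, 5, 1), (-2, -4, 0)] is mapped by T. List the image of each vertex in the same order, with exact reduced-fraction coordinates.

T1 scale by (-2, 1/2, 1/2): (-4, 5, 1) → (8, 5/2, 1/2); (-2, -4, 0) → (4, -2, 0)
T2 shear: y ← y + 2·z: (8, 5/2, 1/2) → (8, 7/2, 1/2); (4, -2, 0) → (4, -2, 0)
T3 reflect across y = 0: (8, 7/2, 1/2) → (8, -7/2, 1/2); (4, -2, 0) → (4, 2, 0)
T4 shear: y ← y + 1/2·z: (8, -7/2, 1/2) → (8, -13/4, 1/2); (4, 2, 0) → (4, 2, 0)

image vertices: (8, -13/4, 1/2), (4, 2, 0)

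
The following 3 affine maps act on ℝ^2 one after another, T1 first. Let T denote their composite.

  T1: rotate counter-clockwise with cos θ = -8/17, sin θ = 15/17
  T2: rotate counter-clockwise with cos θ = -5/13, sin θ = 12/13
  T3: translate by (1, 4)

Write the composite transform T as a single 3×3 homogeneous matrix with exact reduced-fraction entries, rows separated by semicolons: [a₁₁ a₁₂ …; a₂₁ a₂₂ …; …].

T1 = [-8/17 -15/17 0; 15/17 -8/17 0; 0 0 1]
T2·T1 = [-140/221 171/221 0; -171/221 -140/221 0; 0 0 1]
T3·…·T1 = [-140/221 171/221 1; -171/221 -140/221 4; 0 0 1]

T = [-140/221 171/221 1; -171/221 -140/221 4; 0 0 1]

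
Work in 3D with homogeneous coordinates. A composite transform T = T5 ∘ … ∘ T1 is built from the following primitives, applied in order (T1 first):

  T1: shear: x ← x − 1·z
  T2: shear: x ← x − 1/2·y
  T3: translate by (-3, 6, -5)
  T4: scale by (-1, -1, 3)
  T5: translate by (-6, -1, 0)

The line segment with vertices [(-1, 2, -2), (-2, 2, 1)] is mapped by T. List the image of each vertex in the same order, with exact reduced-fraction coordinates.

image vertices: (-3, -9, -21), (1, -9, -12)

T1 shear: x ← x − 1·z: (-1, 2, -2) → (1, 2, -2); (-2, 2, 1) → (-3, 2, 1)
T2 shear: x ← x − 1/2·y: (1, 2, -2) → (0, 2, -2); (-3, 2, 1) → (-4, 2, 1)
T3 translate by (-3, 6, -5): (0, 2, -2) → (-3, 8, -7); (-4, 2, 1) → (-7, 8, -4)
T4 scale by (-1, -1, 3): (-3, 8, -7) → (3, -8, -21); (-7, 8, -4) → (7, -8, -12)
T5 translate by (-6, -1, 0): (3, -8, -21) → (-3, -9, -21); (7, -8, -12) → (1, -9, -12)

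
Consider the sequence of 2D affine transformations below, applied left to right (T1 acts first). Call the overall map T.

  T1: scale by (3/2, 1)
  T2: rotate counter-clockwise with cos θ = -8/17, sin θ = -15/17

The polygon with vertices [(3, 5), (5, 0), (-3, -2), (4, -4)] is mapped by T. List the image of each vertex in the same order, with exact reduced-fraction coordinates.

image vertices: (39/17, -215/34), (-60/17, -225/34), (6/17, 167/34), (-108/17, -58/17)

T1 scale by (3/2, 1): (3, 5) → (9/2, 5); (5, 0) → (15/2, 0); (-3, -2) → (-9/2, -2); (4, -4) → (6, -4)
T2 rotate counter-clockwise with cos θ = -8/17, sin θ = -15/17: (9/2, 5) → (39/17, -215/34); (15/2, 0) → (-60/17, -225/34); (-9/2, -2) → (6/17, 167/34); (6, -4) → (-108/17, -58/17)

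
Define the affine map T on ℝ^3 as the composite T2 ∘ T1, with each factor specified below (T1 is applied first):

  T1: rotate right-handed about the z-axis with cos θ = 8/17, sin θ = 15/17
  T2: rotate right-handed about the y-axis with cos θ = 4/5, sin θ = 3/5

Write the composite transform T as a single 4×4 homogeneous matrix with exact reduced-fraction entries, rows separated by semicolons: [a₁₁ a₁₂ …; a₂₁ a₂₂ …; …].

T1 = [8/17 -15/17 0 0; 15/17 8/17 0 0; 0 0 1 0; 0 0 0 1]
T2·T1 = [32/85 -12/17 3/5 0; 15/17 8/17 0 0; -24/85 9/17 4/5 0; 0 0 0 1]

T = [32/85 -12/17 3/5 0; 15/17 8/17 0 0; -24/85 9/17 4/5 0; 0 0 0 1]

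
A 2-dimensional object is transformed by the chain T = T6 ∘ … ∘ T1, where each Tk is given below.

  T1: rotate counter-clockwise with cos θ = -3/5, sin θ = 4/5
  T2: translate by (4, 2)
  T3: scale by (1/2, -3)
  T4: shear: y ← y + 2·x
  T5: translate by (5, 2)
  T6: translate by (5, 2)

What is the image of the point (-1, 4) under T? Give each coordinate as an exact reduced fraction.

T(p) = (107/10, 9)

T1 rotate counter-clockwise with cos θ = -3/5, sin θ = 4/5: (-1, 4) → (-13/5, -16/5)
T2 translate by (4, 2): (-13/5, -16/5) → (7/5, -6/5)
T3 scale by (1/2, -3): (7/5, -6/5) → (7/10, 18/5)
T4 shear: y ← y + 2·x: (7/10, 18/5) → (7/10, 5)
T5 translate by (5, 2): (7/10, 5) → (57/10, 7)
T6 translate by (5, 2): (57/10, 7) → (107/10, 9)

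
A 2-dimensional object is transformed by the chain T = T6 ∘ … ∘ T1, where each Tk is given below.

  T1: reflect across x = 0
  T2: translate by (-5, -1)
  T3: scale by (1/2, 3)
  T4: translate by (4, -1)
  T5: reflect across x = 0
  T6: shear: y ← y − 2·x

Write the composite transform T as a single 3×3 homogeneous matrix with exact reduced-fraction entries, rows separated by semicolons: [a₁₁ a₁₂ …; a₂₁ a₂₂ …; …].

T1 = [-1 0 0; 0 1 0; 0 0 1]
T2·T1 = [-1 0 -5; 0 1 -1; 0 0 1]
T3·…·T1 = [-1/2 0 -5/2; 0 3 -3; 0 0 1]
T4·…·T1 = [-1/2 0 3/2; 0 3 -4; 0 0 1]
T5·…·T1 = [1/2 0 -3/2; 0 3 -4; 0 0 1]
T6·…·T1 = [1/2 0 -3/2; -1 3 -1; 0 0 1]

T = [1/2 0 -3/2; -1 3 -1; 0 0 1]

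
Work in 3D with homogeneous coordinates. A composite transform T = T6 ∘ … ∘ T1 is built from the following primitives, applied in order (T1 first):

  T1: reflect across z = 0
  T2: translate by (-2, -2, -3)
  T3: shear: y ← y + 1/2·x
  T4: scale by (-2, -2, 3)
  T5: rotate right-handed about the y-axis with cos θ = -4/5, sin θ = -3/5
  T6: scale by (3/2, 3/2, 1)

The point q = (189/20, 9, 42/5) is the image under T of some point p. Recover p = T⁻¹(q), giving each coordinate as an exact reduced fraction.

T1 = [1 0 0 0; 0 1 0 0; 0 0 -1 0; 0 0 0 1]
T2·T1 = [1 0 0 -2; 0 1 0 -2; 0 0 -1 -3; 0 0 0 1]
T3·…·T1 = [1 0 0 -2; 1/2 1 0 -3; 0 0 -1 -3; 0 0 0 1]
T4·…·T1 = [-2 0 0 4; -1 -2 0 6; 0 0 -3 -9; 0 0 0 1]
T5·…·T1 = [8/5 0 9/5 11/5; -1 -2 0 6; -6/5 0 12/5 48/5; 0 0 0 1]
T6·…·T1 = [12/5 0 27/10 33/10; -3/2 -3 0 9; -6/5 0 12/5 48/5; 0 0 0 1]
det M = -27; M⁻¹ = [4/15 0 -3/10 2; -2/15 -1/3 3/20 2; 2/15 0 4/15 -3; 0 0 0 1]
M⁻¹ · (189/20, 9, 42/5)ᵀ = (2, -1, 1/2)ᵀ

p = (2, -1, 1/2)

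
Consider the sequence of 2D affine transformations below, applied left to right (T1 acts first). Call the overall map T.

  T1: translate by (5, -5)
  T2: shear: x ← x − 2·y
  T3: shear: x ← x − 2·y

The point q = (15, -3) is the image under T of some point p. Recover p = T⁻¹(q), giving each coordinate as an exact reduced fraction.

T1 = [1 0 5; 0 1 -5; 0 0 1]
T2·T1 = [1 -2 15; 0 1 -5; 0 0 1]
T3·…·T1 = [1 -4 25; 0 1 -5; 0 0 1]
det M = 1; M⁻¹ = [1 4 -5; 0 1 5; 0 0 1]
M⁻¹ · (15, -3)ᵀ = (-2, 2)ᵀ

p = (-2, 2)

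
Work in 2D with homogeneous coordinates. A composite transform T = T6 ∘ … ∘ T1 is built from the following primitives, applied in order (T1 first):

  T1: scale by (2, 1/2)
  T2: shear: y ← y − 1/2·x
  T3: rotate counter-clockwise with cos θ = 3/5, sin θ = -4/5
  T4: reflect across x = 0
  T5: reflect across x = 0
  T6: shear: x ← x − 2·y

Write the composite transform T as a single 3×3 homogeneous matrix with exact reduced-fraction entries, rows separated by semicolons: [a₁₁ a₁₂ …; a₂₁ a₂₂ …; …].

T1 = [2 0 0; 0 1/2 0; 0 0 1]
T2·T1 = [2 0 0; -1 1/2 0; 0 0 1]
T3·…·T1 = [2/5 2/5 0; -11/5 3/10 0; 0 0 1]
T4·…·T1 = [-2/5 -2/5 0; -11/5 3/10 0; 0 0 1]
T5·…·T1 = [2/5 2/5 0; -11/5 3/10 0; 0 0 1]
T6·…·T1 = [24/5 -1/5 0; -11/5 3/10 0; 0 0 1]

T = [24/5 -1/5 0; -11/5 3/10 0; 0 0 1]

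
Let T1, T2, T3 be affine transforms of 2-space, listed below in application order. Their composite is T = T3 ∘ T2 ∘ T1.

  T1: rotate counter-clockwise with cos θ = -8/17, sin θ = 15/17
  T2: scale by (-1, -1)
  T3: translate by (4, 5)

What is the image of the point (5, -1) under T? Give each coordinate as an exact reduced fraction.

T1 rotate counter-clockwise with cos θ = -8/17, sin θ = 15/17: (5, -1) → (-25/17, 83/17)
T2 scale by (-1, -1): (-25/17, 83/17) → (25/17, -83/17)
T3 translate by (4, 5): (25/17, -83/17) → (93/17, 2/17)

T(p) = (93/17, 2/17)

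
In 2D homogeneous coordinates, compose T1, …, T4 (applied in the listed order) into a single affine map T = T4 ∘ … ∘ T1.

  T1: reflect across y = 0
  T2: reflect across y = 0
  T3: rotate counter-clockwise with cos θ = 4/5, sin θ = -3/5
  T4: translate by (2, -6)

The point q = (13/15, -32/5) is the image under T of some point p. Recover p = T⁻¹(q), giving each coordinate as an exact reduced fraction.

T1 = [1 0 0; 0 -1 0; 0 0 1]
T2·T1 = [1 0 0; 0 1 0; 0 0 1]
T3·…·T1 = [4/5 3/5 0; -3/5 4/5 0; 0 0 1]
T4·…·T1 = [4/5 3/5 2; -3/5 4/5 -6; 0 0 1]
det M = 1; M⁻¹ = [4/5 -3/5 -26/5; 3/5 4/5 18/5; 0 0 1]
M⁻¹ · (13/15, -32/5)ᵀ = (-2/3, -1)ᵀ

p = (-2/3, -1)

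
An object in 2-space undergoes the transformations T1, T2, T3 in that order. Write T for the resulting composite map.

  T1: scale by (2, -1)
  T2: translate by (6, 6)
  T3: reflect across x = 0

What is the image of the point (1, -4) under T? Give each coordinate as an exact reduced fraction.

T(p) = (-8, 10)

T1 scale by (2, -1): (1, -4) → (2, 4)
T2 translate by (6, 6): (2, 4) → (8, 10)
T3 reflect across x = 0: (8, 10) → (-8, 10)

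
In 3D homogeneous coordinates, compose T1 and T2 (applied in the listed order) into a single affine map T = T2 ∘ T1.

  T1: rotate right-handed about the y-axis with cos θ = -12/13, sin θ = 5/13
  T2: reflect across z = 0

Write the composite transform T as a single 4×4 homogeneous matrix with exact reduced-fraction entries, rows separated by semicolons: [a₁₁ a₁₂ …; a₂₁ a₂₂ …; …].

T1 = [-12/13 0 5/13 0; 0 1 0 0; -5/13 0 -12/13 0; 0 0 0 1]
T2·T1 = [-12/13 0 5/13 0; 0 1 0 0; 5/13 0 12/13 0; 0 0 0 1]

T = [-12/13 0 5/13 0; 0 1 0 0; 5/13 0 12/13 0; 0 0 0 1]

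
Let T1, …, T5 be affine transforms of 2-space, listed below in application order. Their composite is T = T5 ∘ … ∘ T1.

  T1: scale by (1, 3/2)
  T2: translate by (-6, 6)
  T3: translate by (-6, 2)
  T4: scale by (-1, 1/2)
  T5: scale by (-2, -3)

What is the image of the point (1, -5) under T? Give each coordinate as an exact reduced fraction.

T(p) = (-22, -3/4)

T1 scale by (1, 3/2): (1, -5) → (1, -15/2)
T2 translate by (-6, 6): (1, -15/2) → (-5, -3/2)
T3 translate by (-6, 2): (-5, -3/2) → (-11, 1/2)
T4 scale by (-1, 1/2): (-11, 1/2) → (11, 1/4)
T5 scale by (-2, -3): (11, 1/4) → (-22, -3/4)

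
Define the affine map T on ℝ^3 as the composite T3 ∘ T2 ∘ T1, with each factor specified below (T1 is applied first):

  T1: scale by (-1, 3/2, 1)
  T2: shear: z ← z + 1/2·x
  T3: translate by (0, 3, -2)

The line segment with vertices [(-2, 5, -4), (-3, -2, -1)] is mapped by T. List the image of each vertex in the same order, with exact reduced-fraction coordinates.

T1 scale by (-1, 3/2, 1): (-2, 5, -4) → (2, 15/2, -4); (-3, -2, -1) → (3, -3, -1)
T2 shear: z ← z + 1/2·x: (2, 15/2, -4) → (2, 15/2, -3); (3, -3, -1) → (3, -3, 1/2)
T3 translate by (0, 3, -2): (2, 15/2, -3) → (2, 21/2, -5); (3, -3, 1/2) → (3, 0, -3/2)

image vertices: (2, 21/2, -5), (3, 0, -3/2)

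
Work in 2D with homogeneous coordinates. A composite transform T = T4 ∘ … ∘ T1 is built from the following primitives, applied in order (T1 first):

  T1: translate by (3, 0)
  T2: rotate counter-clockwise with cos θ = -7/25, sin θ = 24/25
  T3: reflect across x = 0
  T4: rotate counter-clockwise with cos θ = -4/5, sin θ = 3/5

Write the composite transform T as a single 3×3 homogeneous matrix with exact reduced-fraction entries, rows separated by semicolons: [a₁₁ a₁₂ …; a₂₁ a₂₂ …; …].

T = [-4/5 -3/5 -12/5; -3/5 4/5 -9/5; 0 0 1]

T1 = [1 0 3; 0 1 0; 0 0 1]
T2·T1 = [-7/25 -24/25 -21/25; 24/25 -7/25 72/25; 0 0 1]
T3·…·T1 = [7/25 24/25 21/25; 24/25 -7/25 72/25; 0 0 1]
T4·…·T1 = [-4/5 -3/5 -12/5; -3/5 4/5 -9/5; 0 0 1]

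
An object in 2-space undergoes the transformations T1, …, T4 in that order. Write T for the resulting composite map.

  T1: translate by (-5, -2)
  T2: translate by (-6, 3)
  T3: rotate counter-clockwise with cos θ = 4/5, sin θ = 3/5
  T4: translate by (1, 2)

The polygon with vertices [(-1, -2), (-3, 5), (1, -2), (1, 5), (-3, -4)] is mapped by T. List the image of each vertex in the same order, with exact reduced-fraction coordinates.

image vertices: (-8, -6), (-69/5, -8/5), (-32/5, -24/5), (-53/5, 4/5), (-42/5, -44/5)

T1 translate by (-5, -2): (-1, -2) → (-6, -4); (-3, 5) → (-8, 3); (1, -2) → (-4, -4); (1, 5) → (-4, 3); (-3, -4) → (-8, -6)
T2 translate by (-6, 3): (-6, -4) → (-12, -1); (-8, 3) → (-14, 6); (-4, -4) → (-10, -1); (-4, 3) → (-10, 6); (-8, -6) → (-14, -3)
T3 rotate counter-clockwise with cos θ = 4/5, sin θ = 3/5: (-12, -1) → (-9, -8); (-14, 6) → (-74/5, -18/5); (-10, -1) → (-37/5, -34/5); (-10, 6) → (-58/5, -6/5); (-14, -3) → (-47/5, -54/5)
T4 translate by (1, 2): (-9, -8) → (-8, -6); (-74/5, -18/5) → (-69/5, -8/5); (-37/5, -34/5) → (-32/5, -24/5); (-58/5, -6/5) → (-53/5, 4/5); (-47/5, -54/5) → (-42/5, -44/5)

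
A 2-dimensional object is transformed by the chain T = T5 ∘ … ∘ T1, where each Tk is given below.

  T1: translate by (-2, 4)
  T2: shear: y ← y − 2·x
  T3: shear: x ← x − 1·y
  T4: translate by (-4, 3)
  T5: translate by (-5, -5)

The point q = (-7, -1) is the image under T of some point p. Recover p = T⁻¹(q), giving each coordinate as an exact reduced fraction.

p = (5, 3)

T1 = [1 0 -2; 0 1 4; 0 0 1]
T2·T1 = [1 0 -2; -2 1 8; 0 0 1]
T3·…·T1 = [3 -1 -10; -2 1 8; 0 0 1]
T4·…·T1 = [3 -1 -14; -2 1 11; 0 0 1]
T5·…·T1 = [3 -1 -19; -2 1 6; 0 0 1]
det M = 1; M⁻¹ = [1 1 13; 2 3 20; 0 0 1]
M⁻¹ · (-7, -1)ᵀ = (5, 3)ᵀ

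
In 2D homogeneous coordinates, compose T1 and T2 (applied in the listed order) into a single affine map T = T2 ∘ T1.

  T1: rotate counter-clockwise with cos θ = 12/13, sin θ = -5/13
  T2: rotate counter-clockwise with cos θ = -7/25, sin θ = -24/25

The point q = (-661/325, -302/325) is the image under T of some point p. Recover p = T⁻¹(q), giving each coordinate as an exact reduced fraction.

p = (2, -1)

T1 = [12/13 5/13 0; -5/13 12/13 0; 0 0 1]
T2·T1 = [-204/325 253/325 0; -253/325 -204/325 0; 0 0 1]
det M = 1; M⁻¹ = [-204/325 -253/325 0; 253/325 -204/325 0; 0 0 1]
M⁻¹ · (-661/325, -302/325)ᵀ = (2, -1)ᵀ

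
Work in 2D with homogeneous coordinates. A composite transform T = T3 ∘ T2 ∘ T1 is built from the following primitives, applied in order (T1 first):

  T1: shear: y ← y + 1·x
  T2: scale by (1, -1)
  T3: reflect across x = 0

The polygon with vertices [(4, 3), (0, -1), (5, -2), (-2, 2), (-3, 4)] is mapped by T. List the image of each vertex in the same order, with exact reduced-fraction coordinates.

T1 shear: y ← y + 1·x: (4, 3) → (4, 7); (0, -1) → (0, -1); (5, -2) → (5, 3); (-2, 2) → (-2, 0); (-3, 4) → (-3, 1)
T2 scale by (1, -1): (4, 7) → (4, -7); (0, -1) → (0, 1); (5, 3) → (5, -3); (-2, 0) → (-2, 0); (-3, 1) → (-3, -1)
T3 reflect across x = 0: (4, -7) → (-4, -7); (0, 1) → (0, 1); (5, -3) → (-5, -3); (-2, 0) → (2, 0); (-3, -1) → (3, -1)

image vertices: (-4, -7), (0, 1), (-5, -3), (2, 0), (3, -1)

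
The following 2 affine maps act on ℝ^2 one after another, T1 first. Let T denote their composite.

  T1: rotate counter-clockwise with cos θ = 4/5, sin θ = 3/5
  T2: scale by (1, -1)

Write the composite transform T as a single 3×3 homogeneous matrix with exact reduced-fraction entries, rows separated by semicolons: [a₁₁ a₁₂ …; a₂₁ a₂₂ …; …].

T1 = [4/5 -3/5 0; 3/5 4/5 0; 0 0 1]
T2·T1 = [4/5 -3/5 0; -3/5 -4/5 0; 0 0 1]

T = [4/5 -3/5 0; -3/5 -4/5 0; 0 0 1]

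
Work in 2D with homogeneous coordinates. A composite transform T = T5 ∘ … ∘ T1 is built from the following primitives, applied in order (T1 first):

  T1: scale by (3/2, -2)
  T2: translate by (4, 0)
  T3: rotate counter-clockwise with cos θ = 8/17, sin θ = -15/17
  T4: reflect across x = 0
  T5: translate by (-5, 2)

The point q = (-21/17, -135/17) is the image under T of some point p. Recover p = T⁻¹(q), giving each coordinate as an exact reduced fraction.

T1 = [3/2 0 0; 0 -2 0; 0 0 1]
T2·T1 = [3/2 0 4; 0 -2 0; 0 0 1]
T3·…·T1 = [12/17 -30/17 32/17; -45/34 -16/17 -60/17; 0 0 1]
T4·…·T1 = [-12/17 30/17 -32/17; -45/34 -16/17 -60/17; 0 0 1]
T5·…·T1 = [-12/17 30/17 -117/17; -45/34 -16/17 -26/17; 0 0 1]
det M = 3; M⁻¹ = [-16/51 -10/17 -52/17; 15/34 -4/17 91/34; 0 0 1]
M⁻¹ · (-21/17, -135/17)ᵀ = (2, 4)ᵀ

p = (2, 4)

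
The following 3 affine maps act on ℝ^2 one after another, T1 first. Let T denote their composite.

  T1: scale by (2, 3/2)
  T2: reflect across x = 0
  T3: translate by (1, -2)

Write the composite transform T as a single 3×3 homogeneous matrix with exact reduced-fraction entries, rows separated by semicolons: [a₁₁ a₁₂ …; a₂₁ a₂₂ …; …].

T1 = [2 0 0; 0 3/2 0; 0 0 1]
T2·T1 = [-2 0 0; 0 3/2 0; 0 0 1]
T3·…·T1 = [-2 0 1; 0 3/2 -2; 0 0 1]

T = [-2 0 1; 0 3/2 -2; 0 0 1]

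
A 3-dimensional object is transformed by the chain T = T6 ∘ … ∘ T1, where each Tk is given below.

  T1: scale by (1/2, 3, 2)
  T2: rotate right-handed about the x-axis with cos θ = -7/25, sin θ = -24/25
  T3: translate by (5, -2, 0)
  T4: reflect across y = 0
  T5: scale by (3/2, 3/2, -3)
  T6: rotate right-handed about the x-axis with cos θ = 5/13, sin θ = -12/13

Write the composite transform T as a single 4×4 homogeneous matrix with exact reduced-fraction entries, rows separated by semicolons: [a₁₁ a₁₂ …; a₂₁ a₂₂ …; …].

T1 = [1/2 0 0 0; 0 3 0 0; 0 0 2 0; 0 0 0 1]
T2·T1 = [1/2 0 0 0; 0 -21/25 48/25 0; 0 -72/25 -14/25 0; 0 0 0 1]
T3·…·T1 = [1/2 0 0 5; 0 -21/25 48/25 -2; 0 -72/25 -14/25 0; 0 0 0 1]
T4·…·T1 = [1/2 0 0 5; 0 21/25 -48/25 2; 0 -72/25 -14/25 0; 0 0 0 1]
T5·…·T1 = [3/4 0 0 15/2; 0 63/50 -72/25 3; 0 216/25 42/25 0; 0 0 0 1]
T6·…·T1 = [3/4 0 0 15/2; 0 423/50 144/325 15/13; 0 54/25 1074/325 -36/13; 0 0 0 1]

T = [3/4 0 0 15/2; 0 423/50 144/325 15/13; 0 54/25 1074/325 -36/13; 0 0 0 1]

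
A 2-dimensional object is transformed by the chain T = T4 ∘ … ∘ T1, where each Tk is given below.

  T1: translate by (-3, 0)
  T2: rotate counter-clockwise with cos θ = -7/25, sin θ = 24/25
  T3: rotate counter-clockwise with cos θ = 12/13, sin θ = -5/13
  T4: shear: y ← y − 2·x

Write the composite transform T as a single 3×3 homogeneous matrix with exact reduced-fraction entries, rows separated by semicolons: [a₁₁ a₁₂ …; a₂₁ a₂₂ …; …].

T = [36/325 -323/325 -108/325; 251/325 682/325 -753/325; 0 0 1]

T1 = [1 0 -3; 0 1 0; 0 0 1]
T2·T1 = [-7/25 -24/25 21/25; 24/25 -7/25 -72/25; 0 0 1]
T3·…·T1 = [36/325 -323/325 -108/325; 323/325 36/325 -969/325; 0 0 1]
T4·…·T1 = [36/325 -323/325 -108/325; 251/325 682/325 -753/325; 0 0 1]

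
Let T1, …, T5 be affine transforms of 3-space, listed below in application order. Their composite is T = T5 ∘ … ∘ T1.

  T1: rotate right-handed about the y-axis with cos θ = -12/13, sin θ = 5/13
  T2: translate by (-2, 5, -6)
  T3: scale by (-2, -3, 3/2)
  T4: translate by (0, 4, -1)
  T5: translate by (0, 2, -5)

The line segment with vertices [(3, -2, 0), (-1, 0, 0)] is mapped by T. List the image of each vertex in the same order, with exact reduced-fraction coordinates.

image vertices: (124/13, -3, -435/26), (28/13, -9, -375/26)

T1 rotate right-handed about the y-axis with cos θ = -12/13, sin θ = 5/13: (3, -2, 0) → (-36/13, -2, -15/13); (-1, 0, 0) → (12/13, 0, 5/13)
T2 translate by (-2, 5, -6): (-36/13, -2, -15/13) → (-62/13, 3, -93/13); (12/13, 0, 5/13) → (-14/13, 5, -73/13)
T3 scale by (-2, -3, 3/2): (-62/13, 3, -93/13) → (124/13, -9, -279/26); (-14/13, 5, -73/13) → (28/13, -15, -219/26)
T4 translate by (0, 4, -1): (124/13, -9, -279/26) → (124/13, -5, -305/26); (28/13, -15, -219/26) → (28/13, -11, -245/26)
T5 translate by (0, 2, -5): (124/13, -5, -305/26) → (124/13, -3, -435/26); (28/13, -11, -245/26) → (28/13, -9, -375/26)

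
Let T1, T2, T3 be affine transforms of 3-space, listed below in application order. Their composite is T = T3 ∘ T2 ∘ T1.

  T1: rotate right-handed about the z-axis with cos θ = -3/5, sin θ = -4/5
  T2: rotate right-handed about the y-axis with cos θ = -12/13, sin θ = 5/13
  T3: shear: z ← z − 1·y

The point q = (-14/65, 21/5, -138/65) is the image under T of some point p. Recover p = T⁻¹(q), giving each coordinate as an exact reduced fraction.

p = (-3, -3, -2)

T1 = [-3/5 4/5 0 0; -4/5 -3/5 0 0; 0 0 1 0; 0 0 0 1]
T2·T1 = [36/65 -48/65 5/13 0; -4/5 -3/5 0 0; 3/13 -4/13 -12/13 0; 0 0 0 1]
T3·…·T1 = [36/65 -48/65 5/13 0; -4/5 -3/5 0 0; 67/65 19/65 -12/13 0; 0 0 0 1]
det M = 1; M⁻¹ = [36/65 -37/65 3/13 0; -48/65 -59/65 -4/13 0; 5/13 -12/13 -12/13 0; 0 0 0 1]
M⁻¹ · (-14/65, 21/5, -138/65)ᵀ = (-3, -3, -2)ᵀ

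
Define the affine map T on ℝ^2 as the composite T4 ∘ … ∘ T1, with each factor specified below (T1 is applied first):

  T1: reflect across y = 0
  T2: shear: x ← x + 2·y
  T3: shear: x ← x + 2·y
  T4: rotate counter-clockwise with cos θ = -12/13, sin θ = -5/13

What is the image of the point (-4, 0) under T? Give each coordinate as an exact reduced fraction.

T(p) = (48/13, 20/13)

T1 reflect across y = 0: (-4, 0) → (-4, 0)
T2 shear: x ← x + 2·y: (-4, 0) → (-4, 0)
T3 shear: x ← x + 2·y: (-4, 0) → (-4, 0)
T4 rotate counter-clockwise with cos θ = -12/13, sin θ = -5/13: (-4, 0) → (48/13, 20/13)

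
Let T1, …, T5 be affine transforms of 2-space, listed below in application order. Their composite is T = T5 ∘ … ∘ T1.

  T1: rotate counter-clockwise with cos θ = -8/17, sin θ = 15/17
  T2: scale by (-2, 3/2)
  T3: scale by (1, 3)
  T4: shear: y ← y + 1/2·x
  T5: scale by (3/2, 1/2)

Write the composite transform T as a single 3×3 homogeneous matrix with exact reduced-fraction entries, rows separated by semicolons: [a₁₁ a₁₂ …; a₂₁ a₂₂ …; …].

T = [24/17 45/17 0; 151/68 -21/34 0; 0 0 1]

T1 = [-8/17 -15/17 0; 15/17 -8/17 0; 0 0 1]
T2·T1 = [16/17 30/17 0; 45/34 -12/17 0; 0 0 1]
T3·…·T1 = [16/17 30/17 0; 135/34 -36/17 0; 0 0 1]
T4·…·T1 = [16/17 30/17 0; 151/34 -21/17 0; 0 0 1]
T5·…·T1 = [24/17 45/17 0; 151/68 -21/34 0; 0 0 1]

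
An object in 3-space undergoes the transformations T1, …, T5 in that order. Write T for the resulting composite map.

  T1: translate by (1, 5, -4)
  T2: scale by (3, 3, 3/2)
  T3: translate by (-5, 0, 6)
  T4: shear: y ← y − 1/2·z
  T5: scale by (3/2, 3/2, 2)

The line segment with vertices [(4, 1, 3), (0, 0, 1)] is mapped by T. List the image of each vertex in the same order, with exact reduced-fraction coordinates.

image vertices: (15, 189/8, 9), (-3, 171/8, 3)

T1 translate by (1, 5, -4): (4, 1, 3) → (5, 6, -1); (0, 0, 1) → (1, 5, -3)
T2 scale by (3, 3, 3/2): (5, 6, -1) → (15, 18, -3/2); (1, 5, -3) → (3, 15, -9/2)
T3 translate by (-5, 0, 6): (15, 18, -3/2) → (10, 18, 9/2); (3, 15, -9/2) → (-2, 15, 3/2)
T4 shear: y ← y − 1/2·z: (10, 18, 9/2) → (10, 63/4, 9/2); (-2, 15, 3/2) → (-2, 57/4, 3/2)
T5 scale by (3/2, 3/2, 2): (10, 63/4, 9/2) → (15, 189/8, 9); (-2, 57/4, 3/2) → (-3, 171/8, 3)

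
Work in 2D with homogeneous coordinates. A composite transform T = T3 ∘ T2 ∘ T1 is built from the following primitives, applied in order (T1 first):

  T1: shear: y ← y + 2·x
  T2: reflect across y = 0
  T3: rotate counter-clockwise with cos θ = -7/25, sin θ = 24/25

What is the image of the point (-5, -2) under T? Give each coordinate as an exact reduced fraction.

T1 shear: y ← y + 2·x: (-5, -2) → (-5, -12)
T2 reflect across y = 0: (-5, -12) → (-5, 12)
T3 rotate counter-clockwise with cos θ = -7/25, sin θ = 24/25: (-5, 12) → (-253/25, -204/25)

T(p) = (-253/25, -204/25)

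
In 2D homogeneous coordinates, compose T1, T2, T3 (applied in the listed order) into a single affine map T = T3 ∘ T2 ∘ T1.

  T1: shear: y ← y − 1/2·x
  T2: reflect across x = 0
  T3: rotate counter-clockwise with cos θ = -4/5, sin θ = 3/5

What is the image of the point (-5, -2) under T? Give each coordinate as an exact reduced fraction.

T1 shear: y ← y − 1/2·x: (-5, -2) → (-5, 1/2)
T2 reflect across x = 0: (-5, 1/2) → (5, 1/2)
T3 rotate counter-clockwise with cos θ = -4/5, sin θ = 3/5: (5, 1/2) → (-43/10, 13/5)

T(p) = (-43/10, 13/5)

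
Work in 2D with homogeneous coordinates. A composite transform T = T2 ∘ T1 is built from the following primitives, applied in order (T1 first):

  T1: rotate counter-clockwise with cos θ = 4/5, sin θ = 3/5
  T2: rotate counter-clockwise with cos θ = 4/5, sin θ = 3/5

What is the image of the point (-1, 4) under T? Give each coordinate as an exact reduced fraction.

T1 rotate counter-clockwise with cos θ = 4/5, sin θ = 3/5: (-1, 4) → (-16/5, 13/5)
T2 rotate counter-clockwise with cos θ = 4/5, sin θ = 3/5: (-16/5, 13/5) → (-103/25, 4/25)

T(p) = (-103/25, 4/25)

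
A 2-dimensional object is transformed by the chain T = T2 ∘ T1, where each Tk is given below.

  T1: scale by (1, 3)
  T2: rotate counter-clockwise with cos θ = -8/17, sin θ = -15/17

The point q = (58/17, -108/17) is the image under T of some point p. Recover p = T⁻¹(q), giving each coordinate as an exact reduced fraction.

p = (4, 2)

T1 = [1 0 0; 0 3 0; 0 0 1]
T2·T1 = [-8/17 45/17 0; -15/17 -24/17 0; 0 0 1]
det M = 3; M⁻¹ = [-8/17 -15/17 0; 5/17 -8/51 0; 0 0 1]
M⁻¹ · (58/17, -108/17)ᵀ = (4, 2)ᵀ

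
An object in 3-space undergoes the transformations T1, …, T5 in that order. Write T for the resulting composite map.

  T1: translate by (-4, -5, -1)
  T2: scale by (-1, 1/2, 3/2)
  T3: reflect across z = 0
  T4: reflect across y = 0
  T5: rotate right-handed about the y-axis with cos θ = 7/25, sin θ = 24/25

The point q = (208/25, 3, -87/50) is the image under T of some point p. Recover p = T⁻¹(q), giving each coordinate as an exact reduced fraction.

T1 = [1 0 0 -4; 0 1 0 -5; 0 0 1 -1; 0 0 0 1]
T2·T1 = [-1 0 0 4; 0 1/2 0 -5/2; 0 0 3/2 -3/2; 0 0 0 1]
T3·…·T1 = [-1 0 0 4; 0 1/2 0 -5/2; 0 0 -3/2 3/2; 0 0 0 1]
T4·…·T1 = [-1 0 0 4; 0 -1/2 0 5/2; 0 0 -3/2 3/2; 0 0 0 1]
T5·…·T1 = [-7/25 0 -36/25 64/25; 0 -1/2 0 5/2; 24/25 0 -21/50 -171/50; 0 0 0 1]
det M = -3/4; M⁻¹ = [-7/25 0 24/25 4; 0 -2 0 5; -16/25 0 -14/75 1; 0 0 0 1]
M⁻¹ · (208/25, 3, -87/50)ᵀ = (0, -1, -4)ᵀ

p = (0, -1, -4)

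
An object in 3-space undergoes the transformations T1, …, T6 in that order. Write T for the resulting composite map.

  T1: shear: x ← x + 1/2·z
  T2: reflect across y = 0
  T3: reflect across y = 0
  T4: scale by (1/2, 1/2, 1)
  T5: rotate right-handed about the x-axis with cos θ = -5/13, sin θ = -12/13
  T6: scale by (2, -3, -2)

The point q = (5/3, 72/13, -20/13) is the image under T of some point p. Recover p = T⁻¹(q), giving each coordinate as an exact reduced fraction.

T1 = [1 0 1/2 0; 0 1 0 0; 0 0 1 0; 0 0 0 1]
T2·T1 = [1 0 1/2 0; 0 -1 0 0; 0 0 1 0; 0 0 0 1]
T3·…·T1 = [1 0 1/2 0; 0 1 0 0; 0 0 1 0; 0 0 0 1]
T4·…·T1 = [1/2 0 1/4 0; 0 1/2 0 0; 0 0 1 0; 0 0 0 1]
T5·…·T1 = [1/2 0 1/4 0; 0 -5/26 12/13 0; 0 -6/13 -5/13 0; 0 0 0 1]
T6·…·T1 = [1 0 1/2 0; 0 15/26 -36/13 0; 0 12/13 10/13 0; 0 0 0 1]
det M = 3; M⁻¹ = [1 2/13 -5/52 0; 0 10/39 12/13 0; 0 -4/13 5/26 0; 0 0 0 1]
M⁻¹ · (5/3, 72/13, -20/13)ᵀ = (8/3, 0, -2)ᵀ

p = (8/3, 0, -2)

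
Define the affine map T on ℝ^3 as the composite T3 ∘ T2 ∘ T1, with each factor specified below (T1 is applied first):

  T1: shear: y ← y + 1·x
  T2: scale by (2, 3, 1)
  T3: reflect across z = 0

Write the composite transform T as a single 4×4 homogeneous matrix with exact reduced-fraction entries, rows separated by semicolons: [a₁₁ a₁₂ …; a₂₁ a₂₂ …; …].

T1 = [1 0 0 0; 1 1 0 0; 0 0 1 0; 0 0 0 1]
T2·T1 = [2 0 0 0; 3 3 0 0; 0 0 1 0; 0 0 0 1]
T3·…·T1 = [2 0 0 0; 3 3 0 0; 0 0 -1 0; 0 0 0 1]

T = [2 0 0 0; 3 3 0 0; 0 0 -1 0; 0 0 0 1]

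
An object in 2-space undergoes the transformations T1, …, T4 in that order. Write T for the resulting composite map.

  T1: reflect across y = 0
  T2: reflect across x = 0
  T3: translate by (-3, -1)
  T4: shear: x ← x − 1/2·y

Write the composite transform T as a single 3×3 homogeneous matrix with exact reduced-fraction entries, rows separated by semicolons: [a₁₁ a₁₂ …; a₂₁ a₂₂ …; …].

T = [-1 1/2 -5/2; 0 -1 -1; 0 0 1]

T1 = [1 0 0; 0 -1 0; 0 0 1]
T2·T1 = [-1 0 0; 0 -1 0; 0 0 1]
T3·…·T1 = [-1 0 -3; 0 -1 -1; 0 0 1]
T4·…·T1 = [-1 1/2 -5/2; 0 -1 -1; 0 0 1]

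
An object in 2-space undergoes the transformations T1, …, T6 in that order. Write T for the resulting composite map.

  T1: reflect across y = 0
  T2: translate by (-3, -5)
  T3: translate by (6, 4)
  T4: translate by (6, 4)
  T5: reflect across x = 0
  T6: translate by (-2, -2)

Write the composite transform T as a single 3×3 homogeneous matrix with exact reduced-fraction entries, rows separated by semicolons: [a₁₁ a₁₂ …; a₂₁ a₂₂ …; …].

T1 = [1 0 0; 0 -1 0; 0 0 1]
T2·T1 = [1 0 -3; 0 -1 -5; 0 0 1]
T3·…·T1 = [1 0 3; 0 -1 -1; 0 0 1]
T4·…·T1 = [1 0 9; 0 -1 3; 0 0 1]
T5·…·T1 = [-1 0 -9; 0 -1 3; 0 0 1]
T6·…·T1 = [-1 0 -11; 0 -1 1; 0 0 1]

T = [-1 0 -11; 0 -1 1; 0 0 1]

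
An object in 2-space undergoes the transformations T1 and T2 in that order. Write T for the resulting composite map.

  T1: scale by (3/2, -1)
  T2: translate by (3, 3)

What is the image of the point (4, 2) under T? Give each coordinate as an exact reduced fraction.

T1 scale by (3/2, -1): (4, 2) → (6, -2)
T2 translate by (3, 3): (6, -2) → (9, 1)

T(p) = (9, 1)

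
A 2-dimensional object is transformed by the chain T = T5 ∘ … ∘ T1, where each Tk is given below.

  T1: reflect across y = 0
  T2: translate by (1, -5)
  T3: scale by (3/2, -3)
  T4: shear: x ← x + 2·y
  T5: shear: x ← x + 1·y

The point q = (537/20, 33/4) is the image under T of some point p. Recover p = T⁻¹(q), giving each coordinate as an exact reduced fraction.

T1 = [1 0 0; 0 -1 0; 0 0 1]
T2·T1 = [1 0 1; 0 -1 -5; 0 0 1]
T3·…·T1 = [3/2 0 3/2; 0 3 15; 0 0 1]
T4·…·T1 = [3/2 6 63/2; 0 3 15; 0 0 1]
T5·…·T1 = [3/2 9 93/2; 0 3 15; 0 0 1]
det M = 9/2; M⁻¹ = [2/3 -2 -1; 0 1/3 -5; 0 0 1]
M⁻¹ · (537/20, 33/4)ᵀ = (2/5, -9/4)ᵀ

p = (2/5, -9/4)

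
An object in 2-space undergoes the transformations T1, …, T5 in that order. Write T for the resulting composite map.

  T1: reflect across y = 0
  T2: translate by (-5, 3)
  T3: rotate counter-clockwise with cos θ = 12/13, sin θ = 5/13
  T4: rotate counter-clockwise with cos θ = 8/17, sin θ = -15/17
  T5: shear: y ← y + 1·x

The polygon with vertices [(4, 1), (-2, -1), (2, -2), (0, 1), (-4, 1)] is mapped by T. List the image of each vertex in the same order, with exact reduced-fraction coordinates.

image vertices: (109/221, 591/221), (-49/17, 79/17), (11/13, 86/13), (-575/221, 467/221), (-1259/221, 343/221)

T1 reflect across y = 0: (4, 1) → (4, -1); (-2, -1) → (-2, 1); (2, -2) → (2, 2); (0, 1) → (0, -1); (-4, 1) → (-4, -1)
T2 translate by (-5, 3): (4, -1) → (-1, 2); (-2, 1) → (-7, 4); (2, 2) → (-3, 5); (0, -1) → (-5, 2); (-4, -1) → (-9, 2)
T3 rotate counter-clockwise with cos θ = 12/13, sin θ = 5/13: (-1, 2) → (-22/13, 19/13); (-7, 4) → (-8, 1); (-3, 5) → (-61/13, 45/13); (-5, 2) → (-70/13, -1/13); (-9, 2) → (-118/13, -21/13)
T4 rotate counter-clockwise with cos θ = 8/17, sin θ = -15/17: (-22/13, 19/13) → (109/221, 482/221); (-8, 1) → (-49/17, 128/17); (-61/13, 45/13) → (11/13, 75/13); (-70/13, -1/13) → (-575/221, 1042/221); (-118/13, -21/13) → (-1259/221, 1602/221)
T5 shear: y ← y + 1·x: (109/221, 482/221) → (109/221, 591/221); (-49/17, 128/17) → (-49/17, 79/17); (11/13, 75/13) → (11/13, 86/13); (-575/221, 1042/221) → (-575/221, 467/221); (-1259/221, 1602/221) → (-1259/221, 343/221)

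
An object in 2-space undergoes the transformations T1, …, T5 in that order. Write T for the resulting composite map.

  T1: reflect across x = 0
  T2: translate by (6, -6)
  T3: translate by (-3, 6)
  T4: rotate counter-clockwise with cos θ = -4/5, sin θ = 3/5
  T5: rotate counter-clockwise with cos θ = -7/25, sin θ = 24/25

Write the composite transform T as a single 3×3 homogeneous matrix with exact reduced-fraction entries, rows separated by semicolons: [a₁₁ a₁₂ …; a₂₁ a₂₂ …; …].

T = [44/125 117/125 -132/125; 117/125 -44/125 -351/125; 0 0 1]

T1 = [-1 0 0; 0 1 0; 0 0 1]
T2·T1 = [-1 0 6; 0 1 -6; 0 0 1]
T3·…·T1 = [-1 0 3; 0 1 0; 0 0 1]
T4·…·T1 = [4/5 -3/5 -12/5; -3/5 -4/5 9/5; 0 0 1]
T5·…·T1 = [44/125 117/125 -132/125; 117/125 -44/125 -351/125; 0 0 1]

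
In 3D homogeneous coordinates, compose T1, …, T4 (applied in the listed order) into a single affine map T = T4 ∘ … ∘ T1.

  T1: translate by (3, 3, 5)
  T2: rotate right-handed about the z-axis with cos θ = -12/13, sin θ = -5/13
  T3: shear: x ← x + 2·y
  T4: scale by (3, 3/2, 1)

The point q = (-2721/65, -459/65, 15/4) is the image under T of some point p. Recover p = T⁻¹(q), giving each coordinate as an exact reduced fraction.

T1 = [1 0 0 3; 0 1 0 3; 0 0 1 5; 0 0 0 1]
T2·T1 = [-12/13 5/13 0 -21/13; -5/13 -12/13 0 -51/13; 0 0 1 5; 0 0 0 1]
T3·…·T1 = [-22/13 -19/13 0 -123/13; -5/13 -12/13 0 -51/13; 0 0 1 5; 0 0 0 1]
T4·…·T1 = [-66/13 -57/13 0 -369/13; -15/26 -18/13 0 -153/26; 0 0 1 5; 0 0 0 1]
det M = 9/2; M⁻¹ = [-4/13 38/39 0 -3; 5/39 -44/39 0 -3; 0 0 1 -5; 0 0 0 1]
M⁻¹ · (-2721/65, -459/65, 15/4)ᵀ = (3, -2/5, -5/4)ᵀ

p = (3, -2/5, -5/4)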